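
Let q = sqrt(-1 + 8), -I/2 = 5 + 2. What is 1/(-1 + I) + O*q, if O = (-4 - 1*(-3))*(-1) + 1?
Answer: -1/15 + 2*sqrt(7) ≈ 5.2248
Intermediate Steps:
I = -14 (I = -2*(5 + 2) = -2*7 = -14)
O = 2 (O = (-4 + 3)*(-1) + 1 = -1*(-1) + 1 = 1 + 1 = 2)
q = sqrt(7) ≈ 2.6458
1/(-1 + I) + O*q = 1/(-1 - 14) + 2*sqrt(7) = 1/(-15) + 2*sqrt(7) = -1/15 + 2*sqrt(7)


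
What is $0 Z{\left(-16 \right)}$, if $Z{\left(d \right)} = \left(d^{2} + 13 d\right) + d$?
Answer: $0$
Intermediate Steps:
$Z{\left(d \right)} = d^{2} + 14 d$
$0 Z{\left(-16 \right)} = 0 \left(- 16 \left(14 - 16\right)\right) = 0 \left(\left(-16\right) \left(-2\right)\right) = 0 \cdot 32 = 0$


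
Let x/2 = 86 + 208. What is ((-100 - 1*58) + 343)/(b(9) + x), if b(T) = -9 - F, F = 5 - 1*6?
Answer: 37/116 ≈ 0.31897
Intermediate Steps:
F = -1 (F = 5 - 6 = -1)
b(T) = -8 (b(T) = -9 - 1*(-1) = -9 + 1 = -8)
x = 588 (x = 2*(86 + 208) = 2*294 = 588)
((-100 - 1*58) + 343)/(b(9) + x) = ((-100 - 1*58) + 343)/(-8 + 588) = ((-100 - 58) + 343)/580 = (-158 + 343)*(1/580) = 185*(1/580) = 37/116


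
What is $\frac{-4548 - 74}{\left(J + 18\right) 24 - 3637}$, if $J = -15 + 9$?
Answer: $\frac{4622}{3349} \approx 1.3801$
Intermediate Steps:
$J = -6$
$\frac{-4548 - 74}{\left(J + 18\right) 24 - 3637} = \frac{-4548 - 74}{\left(-6 + 18\right) 24 - 3637} = - \frac{4622}{12 \cdot 24 - 3637} = - \frac{4622}{288 - 3637} = - \frac{4622}{-3349} = \left(-4622\right) \left(- \frac{1}{3349}\right) = \frac{4622}{3349}$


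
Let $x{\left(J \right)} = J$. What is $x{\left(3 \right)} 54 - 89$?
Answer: $73$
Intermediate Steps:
$x{\left(3 \right)} 54 - 89 = 3 \cdot 54 - 89 = 162 - 89 = 73$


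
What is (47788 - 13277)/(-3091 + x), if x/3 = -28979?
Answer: -34511/90028 ≈ -0.38334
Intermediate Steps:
x = -86937 (x = 3*(-28979) = -86937)
(47788 - 13277)/(-3091 + x) = (47788 - 13277)/(-3091 - 86937) = 34511/(-90028) = 34511*(-1/90028) = -34511/90028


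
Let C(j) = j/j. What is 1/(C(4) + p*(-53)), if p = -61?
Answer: 1/3234 ≈ 0.00030921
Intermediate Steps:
C(j) = 1
1/(C(4) + p*(-53)) = 1/(1 - 61*(-53)) = 1/(1 + 3233) = 1/3234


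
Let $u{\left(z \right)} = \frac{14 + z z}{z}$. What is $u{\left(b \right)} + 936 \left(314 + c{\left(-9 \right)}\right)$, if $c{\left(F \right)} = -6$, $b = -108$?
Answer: $\frac{15561713}{54} \approx 2.8818 \cdot 10^{5}$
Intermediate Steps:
$u{\left(z \right)} = \frac{14 + z^{2}}{z}$
$u{\left(b \right)} + 936 \left(314 + c{\left(-9 \right)}\right) = \left(-108 + \frac{14}{-108}\right) + 936 \left(314 - 6\right) = \left(-108 + 14 \left(- \frac{1}{108}\right)\right) + 936 \cdot 308 = \left(-108 - \frac{7}{54}\right) + 288288 = - \frac{5839}{54} + 288288 = \frac{15561713}{54}$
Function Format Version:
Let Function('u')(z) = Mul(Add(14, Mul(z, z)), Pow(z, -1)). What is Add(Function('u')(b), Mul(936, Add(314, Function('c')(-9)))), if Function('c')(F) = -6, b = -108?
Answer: Rational(15561713, 54) ≈ 2.8818e+5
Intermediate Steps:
Function('u')(z) = Mul(Pow(z, -1), Add(14, Pow(z, 2))) (Function('u')(z) = Mul(Add(14, Pow(z, 2)), Pow(z, -1)) = Mul(Pow(z, -1), Add(14, Pow(z, 2))))
Add(Function('u')(b), Mul(936, Add(314, Function('c')(-9)))) = Add(Add(-108, Mul(14, Pow(-108, -1))), Mul(936, Add(314, -6))) = Add(Add(-108, Mul(14, Rational(-1, 108))), Mul(936, 308)) = Add(Add(-108, Rational(-7, 54)), 288288) = Add(Rational(-5839, 54), 288288) = Rational(15561713, 54)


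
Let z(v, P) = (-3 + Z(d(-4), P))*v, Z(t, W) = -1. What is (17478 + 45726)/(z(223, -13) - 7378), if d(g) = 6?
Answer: -31602/4135 ≈ -7.6426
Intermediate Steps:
z(v, P) = -4*v (z(v, P) = (-3 - 1)*v = -4*v)
(17478 + 45726)/(z(223, -13) - 7378) = (17478 + 45726)/(-4*223 - 7378) = 63204/(-892 - 7378) = 63204/(-8270) = 63204*(-1/8270) = -31602/4135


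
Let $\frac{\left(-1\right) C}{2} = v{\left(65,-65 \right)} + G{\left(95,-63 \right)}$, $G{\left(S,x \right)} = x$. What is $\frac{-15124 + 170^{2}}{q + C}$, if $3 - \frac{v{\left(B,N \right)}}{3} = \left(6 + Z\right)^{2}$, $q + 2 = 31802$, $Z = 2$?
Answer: $\frac{1148}{2691} \approx 0.42661$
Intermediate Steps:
$q = 31800$ ($q = -2 + 31802 = 31800$)
$v{\left(B,N \right)} = -183$ ($v{\left(B,N \right)} = 9 - 3 \left(6 + 2\right)^{2} = 9 - 3 \cdot 8^{2} = 9 - 192 = -183$)
$C = 492$ ($C = - 2 \left(-183 - 63\right) = \left(-2\right) \left(-246\right) = 492$)
$\frac{-15124 + 170^{2}}{q + C} = \frac{-15124 + 170^{2}}{31800 + 492} = \frac{-15124 + 28900}{32292} = 13776 \cdot \frac{1}{32292} = \frac{1148}{2691}$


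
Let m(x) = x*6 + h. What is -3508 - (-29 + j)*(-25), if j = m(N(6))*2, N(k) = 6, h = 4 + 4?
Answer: -2033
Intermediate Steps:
h = 8
m(x) = 8 + 6*x (m(x) = x*6 + 8 = 6*x + 8 = 8 + 6*x)
j = 88 (j = (8 + 6*6)*2 = (8 + 36)*2 = 44*2 = 88)
-3508 - (-29 + j)*(-25) = -3508 - (-29 + 88)*(-25) = -3508 - 59*(-25) = -3508 - 1*(-1475) = -3508 + 1475 = -2033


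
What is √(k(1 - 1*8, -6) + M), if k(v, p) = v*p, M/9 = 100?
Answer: √942 ≈ 30.692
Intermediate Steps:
M = 900 (M = 9*100 = 900)
k(v, p) = p*v
√(k(1 - 1*8, -6) + M) = √(-6*(1 - 1*8) + 900) = √(-6*(1 - 8) + 900) = √(-6*(-7) + 900) = √(42 + 900) = √942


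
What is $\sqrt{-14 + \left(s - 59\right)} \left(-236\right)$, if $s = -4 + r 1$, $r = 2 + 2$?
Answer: $- 236 i \sqrt{73} \approx - 2016.4 i$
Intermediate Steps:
$r = 4$
$s = 0$ ($s = -4 + 4 \cdot 1 = -4 + 4 = 0$)
$\sqrt{-14 + \left(s - 59\right)} \left(-236\right) = \sqrt{-14 + \left(0 - 59\right)} \left(-236\right) = \sqrt{-14 - 59} \left(-236\right) = \sqrt{-73} \left(-236\right) = i \sqrt{73} \left(-236\right) = - 236 i \sqrt{73}$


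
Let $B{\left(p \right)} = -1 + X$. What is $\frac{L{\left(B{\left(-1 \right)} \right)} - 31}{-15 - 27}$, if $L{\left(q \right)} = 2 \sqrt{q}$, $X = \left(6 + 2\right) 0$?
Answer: $\frac{31}{42} - \frac{i}{21} \approx 0.7381 - 0.047619 i$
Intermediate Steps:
$X = 0$ ($X = 8 \cdot 0 = 0$)
$B{\left(p \right)} = -1$ ($B{\left(p \right)} = -1 + 0 = -1$)
$\frac{L{\left(B{\left(-1 \right)} \right)} - 31}{-15 - 27} = \frac{2 \sqrt{-1} - 31}{-15 - 27} = \frac{2 i - 31}{-42} = \left(-31 + 2 i\right) \left(- \frac{1}{42}\right) = \frac{31}{42} - \frac{i}{21}$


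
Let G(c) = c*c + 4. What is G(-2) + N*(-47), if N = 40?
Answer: -1872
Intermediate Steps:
G(c) = 4 + c² (G(c) = c² + 4 = 4 + c²)
G(-2) + N*(-47) = (4 + (-2)²) + 40*(-47) = (4 + 4) - 1880 = 8 - 1880 = -1872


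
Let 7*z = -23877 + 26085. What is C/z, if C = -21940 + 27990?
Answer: 21175/1104 ≈ 19.180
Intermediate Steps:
z = 2208/7 (z = (-23877 + 26085)/7 = (⅐)*2208 = 2208/7 ≈ 315.43)
C = 6050
C/z = 6050/(2208/7) = 6050*(7/2208) = 21175/1104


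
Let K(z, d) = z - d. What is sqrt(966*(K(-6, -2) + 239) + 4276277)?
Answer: sqrt(4503287) ≈ 2122.1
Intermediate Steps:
sqrt(966*(K(-6, -2) + 239) + 4276277) = sqrt(966*((-6 - 1*(-2)) + 239) + 4276277) = sqrt(966*((-6 + 2) + 239) + 4276277) = sqrt(966*(-4 + 239) + 4276277) = sqrt(966*235 + 4276277) = sqrt(227010 + 4276277) = sqrt(4503287)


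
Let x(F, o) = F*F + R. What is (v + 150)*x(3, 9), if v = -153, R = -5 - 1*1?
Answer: -9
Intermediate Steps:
R = -6 (R = -5 - 1 = -6)
x(F, o) = -6 + F² (x(F, o) = F*F - 6 = F² - 6 = -6 + F²)
(v + 150)*x(3, 9) = (-153 + 150)*(-6 + 3²) = -3*(-6 + 9) = -3*3 = -9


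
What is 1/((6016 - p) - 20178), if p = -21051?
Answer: 1/6889 ≈ 0.00014516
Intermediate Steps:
1/((6016 - p) - 20178) = 1/((6016 - 1*(-21051)) - 20178) = 1/((6016 + 21051) - 20178) = 1/(27067 - 20178) = 1/6889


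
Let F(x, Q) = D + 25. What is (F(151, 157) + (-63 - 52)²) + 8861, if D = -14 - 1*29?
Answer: 22068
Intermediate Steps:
D = -43 (D = -14 - 29 = -43)
F(x, Q) = -18 (F(x, Q) = -43 + 25 = -18)
(F(151, 157) + (-63 - 52)²) + 8861 = (-18 + (-63 - 52)²) + 8861 = (-18 + (-115)²) + 8861 = (-18 + 13225) + 8861 = 13207 + 8861 = 22068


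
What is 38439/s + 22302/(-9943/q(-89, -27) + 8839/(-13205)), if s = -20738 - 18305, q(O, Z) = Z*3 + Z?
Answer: 1236782602053423/5088970153229 ≈ 243.03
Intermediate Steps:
q(O, Z) = 4*Z (q(O, Z) = 3*Z + Z = 4*Z)
s = -39043
38439/s + 22302/(-9943/q(-89, -27) + 8839/(-13205)) = 38439/(-39043) + 22302/(-9943/(4*(-27)) + 8839/(-13205)) = 38439*(-1/39043) + 22302/(-9943/(-108) + 8839*(-1/13205)) = -38439/39043 + 22302/(-9943*(-1/108) - 8839/13205) = -38439/39043 + 22302/(9943/108 - 8839/13205) = -38439/39043 + 22302/(130342703/1426140) = -38439/39043 + 22302*(1426140/130342703) = -38439/39043 + 31805774280/130342703 = 1236782602053423/5088970153229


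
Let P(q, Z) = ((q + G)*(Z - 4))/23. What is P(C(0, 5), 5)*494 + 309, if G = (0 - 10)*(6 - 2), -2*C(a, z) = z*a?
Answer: -12653/23 ≈ -550.13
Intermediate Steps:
C(a, z) = -a*z/2 (C(a, z) = -z*a/2 = -a*z/2)
G = -40 (G = -10*4 = -40)
P(q, Z) = (-40 + q)*(-4 + Z)/23 (P(q, Z) = ((q - 40)*(Z - 4))/23 = ((-40 + q)*(-4 + Z))*(1/23) = (-40 + q)*(-4 + Z)/23)
P(C(0, 5), 5)*494 + 309 = (160/23 - 40/23*5 - (-2)*0*5/23 + (1/23)*5*(-½*0*5))*494 + 309 = (160/23 - 200/23 - 4/23*0 + (1/23)*5*0)*494 + 309 = (160/23 - 200/23 + 0 + 0)*494 + 309 = -40/23*494 + 309 = -19760/23 + 309 = -12653/23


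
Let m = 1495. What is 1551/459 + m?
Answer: 229252/153 ≈ 1498.4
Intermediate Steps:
1551/459 + m = 1551/459 + 1495 = 1551*(1/459) + 1495 = 517/153 + 1495 = 229252/153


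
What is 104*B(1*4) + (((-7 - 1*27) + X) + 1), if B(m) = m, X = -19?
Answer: 364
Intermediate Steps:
104*B(1*4) + (((-7 - 1*27) + X) + 1) = 104*(1*4) + (((-7 - 1*27) - 19) + 1) = 104*4 + (((-7 - 27) - 19) + 1) = 416 + ((-34 - 19) + 1) = 416 + (-53 + 1) = 416 - 52 = 364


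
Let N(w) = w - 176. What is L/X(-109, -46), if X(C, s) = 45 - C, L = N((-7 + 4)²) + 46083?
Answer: 22958/77 ≈ 298.16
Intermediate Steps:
N(w) = -176 + w
L = 45916 (L = (-176 + (-7 + 4)²) + 46083 = (-176 + (-3)²) + 46083 = (-176 + 9) + 46083 = -167 + 46083 = 45916)
L/X(-109, -46) = 45916/(45 - 1*(-109)) = 45916/(45 + 109) = 45916/154 = 45916*(1/154) = 22958/77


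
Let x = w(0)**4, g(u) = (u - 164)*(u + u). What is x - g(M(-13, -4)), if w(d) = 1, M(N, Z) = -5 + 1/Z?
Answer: -14209/8 ≈ -1776.1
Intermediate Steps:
g(u) = 2*u*(-164 + u) (g(u) = (-164 + u)*(2*u) = 2*u*(-164 + u))
x = 1 (x = 1**4 = 1)
x - g(M(-13, -4)) = 1 - 2*(-5 + 1/(-4))*(-164 + (-5 + 1/(-4))) = 1 - 2*(-5 - 1/4)*(-164 + (-5 - 1/4)) = 1 - 2*(-21)*(-164 - 21/4)/4 = 1 - 2*(-21)*(-677)/(4*4) = 1 - 1*14217/8 = 1 - 14217/8 = -14209/8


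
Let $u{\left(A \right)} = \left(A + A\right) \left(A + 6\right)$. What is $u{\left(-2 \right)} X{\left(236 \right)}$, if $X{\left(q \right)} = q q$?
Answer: $-891136$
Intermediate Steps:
$X{\left(q \right)} = q^{2}$
$u{\left(A \right)} = 2 A \left(6 + A\right)$
$u{\left(-2 \right)} X{\left(236 \right)} = 2 \left(-2\right) \left(6 - 2\right) 236^{2} = 2 \left(-2\right) 4 \cdot 55696 = \left(-16\right) 55696 = -891136$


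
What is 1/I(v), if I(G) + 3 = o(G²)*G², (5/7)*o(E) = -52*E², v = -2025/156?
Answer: -380204032/132419113591783971 ≈ -2.8712e-9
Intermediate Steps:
v = -675/52 (v = -2025*1/156 = -675/52 ≈ -12.981)
o(E) = -364*E²/5 (o(E) = 7*(-52*E²)/5 = -364*E²/5)
I(G) = -3 - 364*G⁶/5 (I(G) = -3 + (-364*G⁴/5)*G² = -3 - 364*G⁶/5)
1/I(v) = 1/(-3 - 364*(-675/52)⁶/5) = 1/(-3 - 364/5*94585080322265625/19770609664) = 1/(-3 - 132419112451171875/380204032) = 1/(-132419113591783971/380204032) = -380204032/132419113591783971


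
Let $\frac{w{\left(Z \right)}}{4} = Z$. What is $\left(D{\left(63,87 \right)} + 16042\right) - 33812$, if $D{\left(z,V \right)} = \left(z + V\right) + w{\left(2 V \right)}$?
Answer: $-16924$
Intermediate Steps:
$w{\left(Z \right)} = 4 Z$
$D{\left(z,V \right)} = z + 9 V$ ($D{\left(z,V \right)} = \left(z + V\right) + 4 \cdot 2 V = \left(V + z\right) + 8 V = z + 9 V$)
$\left(D{\left(63,87 \right)} + 16042\right) - 33812 = \left(\left(63 + 9 \cdot 87\right) + 16042\right) - 33812 = \left(\left(63 + 783\right) + 16042\right) - 33812 = \left(846 + 16042\right) - 33812 = 16888 - 33812 = -16924$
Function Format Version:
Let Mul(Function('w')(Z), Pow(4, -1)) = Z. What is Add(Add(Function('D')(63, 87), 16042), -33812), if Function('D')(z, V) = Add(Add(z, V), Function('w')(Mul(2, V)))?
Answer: -16924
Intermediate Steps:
Function('w')(Z) = Mul(4, Z)
Function('D')(z, V) = Add(z, Mul(9, V)) (Function('D')(z, V) = Add(Add(z, V), Mul(4, Mul(2, V))) = Add(Add(V, z), Mul(8, V)) = Add(z, Mul(9, V)))
Add(Add(Function('D')(63, 87), 16042), -33812) = Add(Add(Add(63, Mul(9, 87)), 16042), -33812) = Add(Add(Add(63, 783), 16042), -33812) = Add(Add(846, 16042), -33812) = Add(16888, -33812) = -16924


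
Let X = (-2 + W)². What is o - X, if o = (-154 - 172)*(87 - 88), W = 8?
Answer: 290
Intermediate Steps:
o = 326 (o = -326*(-1) = 326)
X = 36 (X = (-2 + 8)² = 6² = 36)
o - X = 326 - 1*36 = 326 - 36 = 290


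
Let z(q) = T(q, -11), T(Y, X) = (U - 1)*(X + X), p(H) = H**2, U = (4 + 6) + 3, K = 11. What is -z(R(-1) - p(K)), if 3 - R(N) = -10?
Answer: 264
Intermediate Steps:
U = 13 (U = 10 + 3 = 13)
R(N) = 13 (R(N) = 3 - 1*(-10) = 3 + 10 = 13)
T(Y, X) = 24*X (T(Y, X) = (13 - 1)*(X + X) = 12*(2*X) = 24*X)
z(q) = -264 (z(q) = 24*(-11) = -264)
-z(R(-1) - p(K)) = -1*(-264) = 264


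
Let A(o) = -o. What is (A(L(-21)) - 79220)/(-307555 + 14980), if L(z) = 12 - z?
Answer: 79253/292575 ≈ 0.27088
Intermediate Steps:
(A(L(-21)) - 79220)/(-307555 + 14980) = (-(12 - 1*(-21)) - 79220)/(-307555 + 14980) = (-(12 + 21) - 79220)/(-292575) = (-1*33 - 79220)*(-1/292575) = (-33 - 79220)*(-1/292575) = -79253*(-1/292575) = 79253/292575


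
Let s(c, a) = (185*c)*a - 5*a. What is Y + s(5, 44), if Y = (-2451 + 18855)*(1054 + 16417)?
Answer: 286634764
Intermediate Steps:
s(c, a) = -5*a + 185*a*c (s(c, a) = 185*a*c - 5*a = -5*a + 185*a*c)
Y = 286594284 (Y = 16404*17471 = 286594284)
Y + s(5, 44) = 286594284 + 5*44*(-1 + 37*5) = 286594284 + 5*44*(-1 + 185) = 286594284 + 5*44*184 = 286594284 + 40480 = 286634764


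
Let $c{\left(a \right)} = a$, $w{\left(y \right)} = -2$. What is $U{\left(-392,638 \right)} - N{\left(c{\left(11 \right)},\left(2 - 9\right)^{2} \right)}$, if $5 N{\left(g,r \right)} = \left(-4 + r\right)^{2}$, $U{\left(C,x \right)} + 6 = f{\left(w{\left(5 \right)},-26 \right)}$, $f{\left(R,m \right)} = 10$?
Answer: $-401$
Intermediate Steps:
$U{\left(C,x \right)} = 4$ ($U{\left(C,x \right)} = -6 + 10 = 4$)
$N{\left(g,r \right)} = \frac{\left(-4 + r\right)^{2}}{5}$
$U{\left(-392,638 \right)} - N{\left(c{\left(11 \right)},\left(2 - 9\right)^{2} \right)} = 4 - \frac{\left(-4 + \left(2 - 9\right)^{2}\right)^{2}}{5} = 4 - \frac{\left(-4 + \left(-7\right)^{2}\right)^{2}}{5} = 4 - \frac{\left(-4 + 49\right)^{2}}{5} = 4 - \frac{45^{2}}{5} = 4 - \frac{1}{5} \cdot 2025 = 4 - 405 = -401$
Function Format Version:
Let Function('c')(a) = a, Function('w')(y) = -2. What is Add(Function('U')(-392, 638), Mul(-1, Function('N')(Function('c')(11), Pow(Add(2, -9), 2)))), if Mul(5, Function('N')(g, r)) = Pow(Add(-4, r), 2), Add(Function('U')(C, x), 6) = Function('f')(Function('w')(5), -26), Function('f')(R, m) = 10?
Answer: -401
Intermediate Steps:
Function('U')(C, x) = 4 (Function('U')(C, x) = Add(-6, 10) = 4)
Function('N')(g, r) = Mul(Rational(1, 5), Pow(Add(-4, r), 2))
Add(Function('U')(-392, 638), Mul(-1, Function('N')(Function('c')(11), Pow(Add(2, -9), 2)))) = Add(4, Mul(-1, Mul(Rational(1, 5), Pow(Add(-4, Pow(Add(2, -9), 2)), 2)))) = Add(4, Mul(-1, Mul(Rational(1, 5), Pow(Add(-4, Pow(-7, 2)), 2)))) = Add(4, Mul(-1, Mul(Rational(1, 5), Pow(Add(-4, 49), 2)))) = Add(4, Mul(-1, Mul(Rational(1, 5), Pow(45, 2)))) = Add(4, Mul(-1, Mul(Rational(1, 5), 2025))) = Add(4, Mul(-1, 405)) = Add(4, -405) = -401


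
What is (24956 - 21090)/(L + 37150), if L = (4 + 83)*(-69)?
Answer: 3866/31147 ≈ 0.12412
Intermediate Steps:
L = -6003 (L = 87*(-69) = -6003)
(24956 - 21090)/(L + 37150) = (24956 - 21090)/(-6003 + 37150) = 3866/31147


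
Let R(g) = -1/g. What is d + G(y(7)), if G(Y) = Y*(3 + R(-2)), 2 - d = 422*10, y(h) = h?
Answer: -8387/2 ≈ -4193.5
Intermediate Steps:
d = -4218 (d = 2 - 422*10 = 2 - 1*4220 = 2 - 4220 = -4218)
G(Y) = 7*Y/2 (G(Y) = Y*(3 - 1/(-2)) = Y*(3 - 1*(-1/2)) = Y*(3 + 1/2) = Y*(7/2) = 7*Y/2)
d + G(y(7)) = -4218 + (7/2)*7 = -4218 + 49/2 = -8387/2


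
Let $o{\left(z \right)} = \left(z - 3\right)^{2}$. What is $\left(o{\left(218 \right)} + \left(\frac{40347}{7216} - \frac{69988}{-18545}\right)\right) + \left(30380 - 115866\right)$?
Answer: $- \frac{5252682019397}{133820720} \approx -39252.0$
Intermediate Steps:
$o{\left(z \right)} = \left(-3 + z\right)^{2}$
$\left(o{\left(218 \right)} + \left(\frac{40347}{7216} - \frac{69988}{-18545}\right)\right) + \left(30380 - 115866\right) = \left(\left(-3 + 218\right)^{2} + \left(\frac{40347}{7216} - \frac{69988}{-18545}\right)\right) + \left(30380 - 115866\right) = \left(215^{2} + \left(40347 \cdot \frac{1}{7216} - - \frac{69988}{18545}\right)\right) - 85486 = \left(46225 + \left(\frac{40347}{7216} + \frac{69988}{18545}\right)\right) - 85486 = \left(46225 + \frac{1253268523}{133820720}\right) - 85486 = \frac{6187116050523}{133820720} - 85486 = - \frac{5252682019397}{133820720}$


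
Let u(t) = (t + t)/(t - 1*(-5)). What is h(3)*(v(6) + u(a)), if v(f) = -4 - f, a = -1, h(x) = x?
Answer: -63/2 ≈ -31.500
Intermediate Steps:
u(t) = 2*t/(5 + t) (u(t) = (2*t)/(t + 5) = (2*t)/(5 + t) = 2*t/(5 + t))
h(3)*(v(6) + u(a)) = 3*((-4 - 1*6) + 2*(-1)/(5 - 1)) = 3*((-4 - 6) + 2*(-1)/4) = 3*(-10 + 2*(-1)*(¼)) = 3*(-10 - ½) = 3*(-21/2) = -63/2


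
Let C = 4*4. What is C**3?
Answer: 4096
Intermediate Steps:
C = 16
C**3 = 16**3 = 4096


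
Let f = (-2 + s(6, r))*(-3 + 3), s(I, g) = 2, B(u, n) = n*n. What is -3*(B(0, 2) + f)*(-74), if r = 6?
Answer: 888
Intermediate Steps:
B(u, n) = n²
f = 0 (f = (-2 + 2)*(-3 + 3) = 0*0 = 0)
-3*(B(0, 2) + f)*(-74) = -3*(2² + 0)*(-74) = -3*(4 + 0)*(-74) = -3*4*(-74) = -12*(-74) = 888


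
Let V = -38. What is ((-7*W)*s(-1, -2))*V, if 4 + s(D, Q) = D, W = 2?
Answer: -2660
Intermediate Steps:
s(D, Q) = -4 + D
((-7*W)*s(-1, -2))*V = ((-7*2)*(-4 - 1))*(-38) = -14*(-5)*(-38) = 70*(-38) = -2660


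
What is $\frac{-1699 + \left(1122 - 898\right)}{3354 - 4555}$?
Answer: $\frac{1475}{1201} \approx 1.2281$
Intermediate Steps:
$\frac{-1699 + \left(1122 - 898\right)}{3354 - 4555} = \frac{-1699 + 224}{-1201} = \left(-1475\right) \left(- \frac{1}{1201}\right) = \frac{1475}{1201}$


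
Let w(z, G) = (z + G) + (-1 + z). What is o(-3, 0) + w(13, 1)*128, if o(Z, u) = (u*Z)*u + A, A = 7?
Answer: 3335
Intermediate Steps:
w(z, G) = -1 + G + 2*z (w(z, G) = (G + z) + (-1 + z) = -1 + G + 2*z)
o(Z, u) = 7 + Z*u**2 (o(Z, u) = (u*Z)*u + 7 = (Z*u)*u + 7 = Z*u**2 + 7 = 7 + Z*u**2)
o(-3, 0) + w(13, 1)*128 = (7 - 3*0**2) + (-1 + 1 + 2*13)*128 = (7 - 3*0) + (-1 + 1 + 26)*128 = (7 + 0) + 26*128 = 7 + 3328 = 3335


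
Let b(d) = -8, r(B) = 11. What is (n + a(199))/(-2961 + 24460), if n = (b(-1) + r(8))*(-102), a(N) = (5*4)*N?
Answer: 3674/21499 ≈ 0.17089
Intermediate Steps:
a(N) = 20*N
n = -306 (n = (-8 + 11)*(-102) = 3*(-102) = -306)
(n + a(199))/(-2961 + 24460) = (-306 + 20*199)/(-2961 + 24460) = (-306 + 3980)/21499 = 3674*(1/21499) = 3674/21499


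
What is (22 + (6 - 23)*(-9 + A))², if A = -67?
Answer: 1726596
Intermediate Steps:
(22 + (6 - 23)*(-9 + A))² = (22 + (6 - 23)*(-9 - 67))² = (22 - 17*(-76))² = (22 + 1292)² = 1314² = 1726596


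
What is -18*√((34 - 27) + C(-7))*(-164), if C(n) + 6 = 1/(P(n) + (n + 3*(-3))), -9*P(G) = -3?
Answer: 5904*√517/47 ≈ 2856.2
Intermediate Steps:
P(G) = ⅓ (P(G) = -⅑*(-3) = ⅓)
C(n) = -6 + 1/(-26/3 + n) (C(n) = -6 + 1/(⅓ + (n + 3*(-3))) = -6 + 1/(⅓ + (n - 9)) = -6 + 1/(⅓ + (-9 + n)) = -6 + 1/(-26/3 + n))
-18*√((34 - 27) + C(-7))*(-164) = -18*√((34 - 27) + 3*(53 - 6*(-7))/(-26 + 3*(-7)))*(-164) = -18*√(7 + 3*(53 + 42)/(-26 - 21))*(-164) = -18*√(7 + 3*95/(-47))*(-164) = -18*√(7 + 3*(-1/47)*95)*(-164) = -18*√(7 - 285/47)*(-164) = -36*√517/47*(-164) = 5904*√517/47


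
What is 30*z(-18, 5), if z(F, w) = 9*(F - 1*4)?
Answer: -5940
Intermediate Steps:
z(F, w) = -36 + 9*F (z(F, w) = 9*(F - 4) = 9*(-4 + F) = -36 + 9*F)
30*z(-18, 5) = 30*(-36 + 9*(-18)) = 30*(-36 - 162) = 30*(-198) = -5940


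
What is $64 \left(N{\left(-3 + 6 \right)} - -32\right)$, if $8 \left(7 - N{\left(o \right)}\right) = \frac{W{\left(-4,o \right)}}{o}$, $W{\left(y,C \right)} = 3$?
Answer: $2488$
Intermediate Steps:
$N{\left(o \right)} = 7 - \frac{3}{8 o}$ ($N{\left(o \right)} = 7 - \frac{3 \frac{1}{o}}{8} = 7 - \frac{3}{8 o}$)
$64 \left(N{\left(-3 + 6 \right)} - -32\right) = 64 \left(\left(7 - \frac{3}{8 \left(-3 + 6\right)}\right) - -32\right) = 64 \left(\left(7 - \frac{3}{8 \cdot 3}\right) + 32\right) = 64 \left(\left(7 - \frac{1}{8}\right) + 32\right) = 64 \left(\frac{55}{8} + 32\right) = 64 \cdot \frac{311}{8} = 2488$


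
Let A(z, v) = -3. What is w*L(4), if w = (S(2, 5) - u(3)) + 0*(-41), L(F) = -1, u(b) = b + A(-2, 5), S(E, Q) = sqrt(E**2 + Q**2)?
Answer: -sqrt(29) ≈ -5.3852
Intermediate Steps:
u(b) = -3 + b (u(b) = b - 3 = -3 + b)
w = sqrt(29) (w = (sqrt(2**2 + 5**2) - (-3 + 3)) + 0*(-41) = (sqrt(4 + 25) - 1*0) + 0 = (sqrt(29) + 0) + 0 = sqrt(29) + 0 = sqrt(29) ≈ 5.3852)
w*L(4) = sqrt(29)*(-1) = -sqrt(29)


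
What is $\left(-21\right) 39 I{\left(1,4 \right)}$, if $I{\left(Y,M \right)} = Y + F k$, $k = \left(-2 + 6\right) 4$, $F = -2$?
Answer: $25389$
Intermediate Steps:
$k = 16$ ($k = 4 \cdot 4 = 16$)
$I{\left(Y,M \right)} = -32 + Y$ ($I{\left(Y,M \right)} = Y - 32 = -32 + Y$)
$\left(-21\right) 39 I{\left(1,4 \right)} = \left(-21\right) 39 \left(-32 + 1\right) = \left(-819\right) \left(-31\right) = 25389$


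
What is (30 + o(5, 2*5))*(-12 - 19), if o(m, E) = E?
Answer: -1240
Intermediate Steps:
(30 + o(5, 2*5))*(-12 - 19) = (30 + 2*5)*(-12 - 19) = (30 + 10)*(-31) = 40*(-31) = -1240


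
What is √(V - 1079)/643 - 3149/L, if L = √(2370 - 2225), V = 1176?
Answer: -3149*√145/145 + √97/643 ≈ -261.50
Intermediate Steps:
L = √145 ≈ 12.042
√(V - 1079)/643 - 3149/L = √(1176 - 1079)/643 - 3149*√145/145 = √97*(1/643) - 3149*√145/145 = √97/643 - 3149*√145/145 = -3149*√145/145 + √97/643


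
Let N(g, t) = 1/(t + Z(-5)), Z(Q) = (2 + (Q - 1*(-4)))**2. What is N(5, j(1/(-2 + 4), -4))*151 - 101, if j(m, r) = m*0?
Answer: 50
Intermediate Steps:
Z(Q) = (6 + Q)**2 (Z(Q) = (2 + (Q + 4))**2 = (2 + (4 + Q))**2 = (6 + Q)**2)
j(m, r) = 0
N(g, t) = 1/(1 + t) (N(g, t) = 1/(t + (6 - 5)**2) = 1/(t + 1**2) = 1/(t + 1) = 1/(1 + t))
N(5, j(1/(-2 + 4), -4))*151 - 101 = 151/(1 + 0) - 101 = 151/1 - 101 = 1*151 - 101 = 151 - 101 = 50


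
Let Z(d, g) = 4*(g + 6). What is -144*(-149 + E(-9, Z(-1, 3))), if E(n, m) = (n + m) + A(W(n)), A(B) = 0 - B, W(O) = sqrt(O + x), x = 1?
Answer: 17568 + 288*I*sqrt(2) ≈ 17568.0 + 407.29*I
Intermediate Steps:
Z(d, g) = 24 + 4*g (Z(d, g) = 4*(6 + g) = 24 + 4*g)
W(O) = sqrt(1 + O) (W(O) = sqrt(O + 1) = sqrt(1 + O))
A(B) = -B
E(n, m) = m + n - sqrt(1 + n) (E(n, m) = (n + m) - sqrt(1 + n) = (m + n) - sqrt(1 + n) = m + n - sqrt(1 + n))
-144*(-149 + E(-9, Z(-1, 3))) = -144*(-149 + ((24 + 4*3) - 9 - sqrt(1 - 9))) = -144*(-149 + ((24 + 12) - 9 - sqrt(-8))) = -144*(-149 + (36 - 9 - 2*I*sqrt(2))) = -144*(-149 + (27 - 2*I*sqrt(2))) = -144*(-122 - 2*I*sqrt(2)) = 17568 + 288*I*sqrt(2)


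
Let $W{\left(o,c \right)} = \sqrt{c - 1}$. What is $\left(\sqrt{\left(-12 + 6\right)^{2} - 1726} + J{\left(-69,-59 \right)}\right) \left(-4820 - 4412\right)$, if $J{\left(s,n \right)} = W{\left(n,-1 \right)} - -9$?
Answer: $-83088 - 120016 i \sqrt{10} - 9232 i \sqrt{2} \approx -83088.0 - 3.9258 \cdot 10^{5} i$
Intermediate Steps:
$W{\left(o,c \right)} = \sqrt{-1 + c}$
$J{\left(s,n \right)} = 9 + i \sqrt{2}$ ($J{\left(s,n \right)} = \sqrt{-1 - 1} - -9 = \sqrt{-2} + 9 = i \sqrt{2} + 9 = 9 + i \sqrt{2}$)
$\left(\sqrt{\left(-12 + 6\right)^{2} - 1726} + J{\left(-69,-59 \right)}\right) \left(-4820 - 4412\right) = \left(\sqrt{\left(-12 + 6\right)^{2} - 1726} + \left(9 + i \sqrt{2}\right)\right) \left(-4820 - 4412\right) = \left(\sqrt{\left(-6\right)^{2} - 1726} + \left(9 + i \sqrt{2}\right)\right) \left(-9232\right) = \left(\sqrt{36 - 1726} + \left(9 + i \sqrt{2}\right)\right) \left(-9232\right) = \left(\sqrt{-1690} + \left(9 + i \sqrt{2}\right)\right) \left(-9232\right) = \left(13 i \sqrt{10} + \left(9 + i \sqrt{2}\right)\right) \left(-9232\right) = \left(9 + i \sqrt{2} + 13 i \sqrt{10}\right) \left(-9232\right) = -83088 - 120016 i \sqrt{10} - 9232 i \sqrt{2}$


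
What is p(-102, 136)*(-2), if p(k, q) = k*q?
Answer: 27744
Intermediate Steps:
p(-102, 136)*(-2) = -102*136*(-2) = -13872*(-2) = 27744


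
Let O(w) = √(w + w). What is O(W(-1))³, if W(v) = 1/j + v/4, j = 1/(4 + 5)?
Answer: 35*√70/4 ≈ 73.208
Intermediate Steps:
j = ⅑ (j = 1/9 = ⅑ ≈ 0.11111)
W(v) = 9 + v/4 (W(v) = 1/(⅑) + v/4 = 1*9 + v*(¼) = 9 + v/4)
O(w) = √2*√w (O(w) = √(2*w) = √2*√w)
O(W(-1))³ = (√2*√(9 + (¼)*(-1)))³ = (√2*√(9 - ¼))³ = (√2*√(35/4))³ = (√2*(√35/2))³ = (√70/2)³ = 35*√70/4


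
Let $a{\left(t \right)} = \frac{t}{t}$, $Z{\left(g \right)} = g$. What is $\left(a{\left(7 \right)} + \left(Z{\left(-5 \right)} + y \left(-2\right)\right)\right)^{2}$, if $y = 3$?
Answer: $100$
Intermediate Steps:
$a{\left(t \right)} = 1$
$\left(a{\left(7 \right)} + \left(Z{\left(-5 \right)} + y \left(-2\right)\right)\right)^{2} = \left(1 + \left(-5 + 3 \left(-2\right)\right)\right)^{2} = \left(1 - 11\right)^{2} = \left(-10\right)^{2} = 100$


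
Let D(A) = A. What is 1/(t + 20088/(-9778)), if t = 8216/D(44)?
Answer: 53779/9931522 ≈ 0.0054150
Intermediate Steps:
t = 2054/11 (t = 8216/44 = 8216*(1/44) = 2054/11 ≈ 186.73)
1/(t + 20088/(-9778)) = 1/(2054/11 + 20088/(-9778)) = 1/(2054/11 + 20088*(-1/9778)) = 1/(2054/11 - 10044/4889) = 1/(9931522/53779) = 53779/9931522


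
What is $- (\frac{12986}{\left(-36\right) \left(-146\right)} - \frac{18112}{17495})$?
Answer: $- \frac{65996699}{45976860} \approx -1.4354$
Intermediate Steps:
$- (\frac{12986}{\left(-36\right) \left(-146\right)} - \frac{18112}{17495}) = - (\frac{12986}{5256} - \frac{18112}{17495}) = - (12986 \cdot \frac{1}{5256} - \frac{18112}{17495}) = - (\frac{6493}{2628} - \frac{18112}{17495}) = \left(-1\right) \frac{65996699}{45976860} = - \frac{65996699}{45976860}$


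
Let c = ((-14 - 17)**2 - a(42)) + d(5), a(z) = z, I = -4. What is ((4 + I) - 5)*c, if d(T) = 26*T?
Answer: -5245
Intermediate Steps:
c = 1049 (c = ((-14 - 17)**2 - 1*42) + 26*5 = ((-31)**2 - 42) + 130 = (961 - 42) + 130 = 919 + 130 = 1049)
((4 + I) - 5)*c = ((4 - 4) - 5)*1049 = (0 - 5)*1049 = -5*1049 = -5245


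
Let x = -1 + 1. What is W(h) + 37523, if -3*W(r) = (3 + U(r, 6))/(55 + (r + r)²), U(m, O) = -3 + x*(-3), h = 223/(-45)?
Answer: 37523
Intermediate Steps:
h = -223/45 (h = 223*(-1/45) = -223/45 ≈ -4.9556)
x = 0
U(m, O) = -3 (U(m, O) = -3 + 0*(-3) = -3 + 0 = -3)
W(r) = 0 (W(r) = -(3 - 3)/(3*(55 + (r + r)²)) = -0/(55 + (2*r)²) = -0/(55 + 4*r²) = -⅓*0 = 0)
W(h) + 37523 = 0 + 37523 = 37523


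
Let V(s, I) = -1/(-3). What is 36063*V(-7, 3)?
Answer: 12021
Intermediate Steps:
V(s, I) = ⅓ (V(s, I) = -1*(-⅓) = ⅓)
36063*V(-7, 3) = 36063*(⅓) = 12021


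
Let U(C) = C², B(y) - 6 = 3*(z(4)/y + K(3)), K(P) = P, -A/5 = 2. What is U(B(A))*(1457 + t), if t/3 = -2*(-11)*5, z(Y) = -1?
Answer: 41831883/100 ≈ 4.1832e+5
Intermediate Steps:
A = -10 (A = -5*2 = -10)
B(y) = 15 - 3/y (B(y) = 6 + 3*(-1/y + 3) = 6 + 3*(3 - 1/y) = 6 + (9 - 3/y) = 15 - 3/y)
t = 330 (t = 3*(-2*(-11)*5) = 3*(22*5) = 3*110 = 330)
U(B(A))*(1457 + t) = (15 - 3/(-10))²*(1457 + 330) = (15 - 3*(-⅒))²*1787 = (15 + 3/10)²*1787 = (153/10)²*1787 = (23409/100)*1787 = 41831883/100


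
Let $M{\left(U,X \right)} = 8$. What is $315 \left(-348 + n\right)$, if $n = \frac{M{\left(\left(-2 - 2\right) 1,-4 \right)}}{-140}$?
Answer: $-109638$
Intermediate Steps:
$n = - \frac{2}{35}$ ($n = \frac{8}{-140} = 8 \left(- \frac{1}{140}\right) = - \frac{2}{35} \approx -0.057143$)
$315 \left(-348 + n\right) = 315 \left(-348 - \frac{2}{35}\right) = 315 \left(- \frac{12182}{35}\right) = -109638$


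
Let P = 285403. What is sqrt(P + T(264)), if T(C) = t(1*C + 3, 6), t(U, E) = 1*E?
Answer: sqrt(285409) ≈ 534.24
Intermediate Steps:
t(U, E) = E
T(C) = 6
sqrt(P + T(264)) = sqrt(285403 + 6) = sqrt(285409)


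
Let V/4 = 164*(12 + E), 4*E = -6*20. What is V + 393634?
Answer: 381826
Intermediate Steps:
E = -30 (E = (-6*20)/4 = (¼)*(-120) = -30)
V = -11808 (V = 4*(164*(12 - 30)) = 4*(164*(-18)) = 4*(-2952) = -11808)
V + 393634 = -11808 + 393634 = 381826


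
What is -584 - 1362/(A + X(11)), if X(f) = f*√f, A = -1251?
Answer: -455739709/781835 + 7491*√11/781835 ≈ -582.88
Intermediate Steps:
X(f) = f^(3/2)
-584 - 1362/(A + X(11)) = -584 - 1362/(-1251 + 11^(3/2)) = -584 - 1362/(-1251 + 11*√11)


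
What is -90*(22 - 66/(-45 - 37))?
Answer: -84150/41 ≈ -2052.4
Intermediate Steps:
-90*(22 - 66/(-45 - 37)) = -90*(22 - 66/(-82)) = -90*(22 - 66*(-1/82)) = -90*(22 + 33/41) = -90*935/41 = -84150/41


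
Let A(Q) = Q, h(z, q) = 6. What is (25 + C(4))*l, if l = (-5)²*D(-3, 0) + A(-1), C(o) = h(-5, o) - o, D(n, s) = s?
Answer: -27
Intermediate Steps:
C(o) = 6 - o
l = -1 (l = (-5)²*0 - 1 = 25*0 - 1 = 0 - 1 = -1)
(25 + C(4))*l = (25 + (6 - 1*4))*(-1) = (25 + (6 - 4))*(-1) = (25 + 2)*(-1) = 27*(-1) = -27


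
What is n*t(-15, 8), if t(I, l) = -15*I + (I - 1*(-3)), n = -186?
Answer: -39618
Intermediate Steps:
t(I, l) = 3 - 14*I (t(I, l) = -15*I + (I + 3) = -15*I + (3 + I) = 3 - 14*I)
n*t(-15, 8) = -186*(3 - 14*(-15)) = -186*(3 + 210) = -186*213 = -39618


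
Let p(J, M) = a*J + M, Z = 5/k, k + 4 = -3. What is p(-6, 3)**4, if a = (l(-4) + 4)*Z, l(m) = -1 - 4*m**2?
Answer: 10709131895361/2401 ≈ 4.4603e+9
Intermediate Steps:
k = -7 (k = -4 - 3 = -7)
Z = -5/7 (Z = 5/(-7) = 5*(-1/7) = -5/7 ≈ -0.71429)
a = 305/7 (a = ((-1 - 4*(-4)**2) + 4)*(-5/7) = ((-1 - 4*16) + 4)*(-5/7) = ((-1 - 64) + 4)*(-5/7) = (-65 + 4)*(-5/7) = -61*(-5/7) = 305/7 ≈ 43.571)
p(J, M) = M + 305*J/7 (p(J, M) = 305*J/7 + M = M + 305*J/7)
p(-6, 3)**4 = (3 + (305/7)*(-6))**4 = (3 - 1830/7)**4 = (-1809/7)**4 = 10709131895361/2401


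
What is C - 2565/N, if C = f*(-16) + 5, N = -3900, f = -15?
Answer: 63871/260 ≈ 245.66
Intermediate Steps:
C = 245 (C = -15*(-16) + 5 = 240 + 5 = 245)
C - 2565/N = 245 - 2565/(-3900) = 245 - 2565*(-1)/3900 = 245 - 1*(-171/260) = 245 + 171/260 = 63871/260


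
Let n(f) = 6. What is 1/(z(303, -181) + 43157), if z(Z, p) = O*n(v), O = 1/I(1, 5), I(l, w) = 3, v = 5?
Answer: 1/43159 ≈ 2.3170e-5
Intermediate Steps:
O = ⅓ (O = 1/3 = ⅓ ≈ 0.33333)
z(Z, p) = 2 (z(Z, p) = (⅓)*6 = 2)
1/(z(303, -181) + 43157) = 1/(2 + 43157) = 1/43159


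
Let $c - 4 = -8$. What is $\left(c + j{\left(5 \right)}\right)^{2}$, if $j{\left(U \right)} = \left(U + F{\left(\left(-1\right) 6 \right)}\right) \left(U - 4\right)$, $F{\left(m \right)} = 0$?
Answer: $1$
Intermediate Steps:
$c = -4$ ($c = 4 - 8 = -4$)
$j{\left(U \right)} = U \left(-4 + U\right)$ ($j{\left(U \right)} = \left(U + 0\right) \left(U - 4\right) = U \left(-4 + U\right)$)
$\left(c + j{\left(5 \right)}\right)^{2} = \left(-4 + 5 \left(-4 + 5\right)\right)^{2} = \left(-4 + 5 \cdot 1\right)^{2} = \left(-4 + 5\right)^{2} = 1^{2} = 1$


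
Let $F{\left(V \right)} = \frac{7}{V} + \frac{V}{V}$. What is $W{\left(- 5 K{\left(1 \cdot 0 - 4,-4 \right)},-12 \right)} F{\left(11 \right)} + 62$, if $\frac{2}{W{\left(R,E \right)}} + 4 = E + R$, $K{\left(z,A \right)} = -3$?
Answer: $\frac{646}{11} \approx 58.727$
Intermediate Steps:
$W{\left(R,E \right)} = \frac{2}{-4 + E + R}$ ($W{\left(R,E \right)} = \frac{2}{-4 + \left(E + R\right)} = \frac{2}{-4 + E + R}$)
$F{\left(V \right)} = 1 + \frac{7}{V}$ ($F{\left(V \right)} = \frac{7}{V} + 1 = 1 + \frac{7}{V}$)
$W{\left(- 5 K{\left(1 \cdot 0 - 4,-4 \right)},-12 \right)} F{\left(11 \right)} + 62 = \frac{2}{-4 - 12 - -15} \frac{7 + 11}{11} + 62 = \frac{2}{-4 - 12 + 15} \cdot \frac{1}{11} \cdot 18 + 62 = \frac{2}{-1} \cdot \frac{18}{11} + 62 = 2 \left(-1\right) \frac{18}{11} + 62 = \left(-2\right) \frac{18}{11} + 62 = - \frac{36}{11} + 62 = \frac{646}{11}$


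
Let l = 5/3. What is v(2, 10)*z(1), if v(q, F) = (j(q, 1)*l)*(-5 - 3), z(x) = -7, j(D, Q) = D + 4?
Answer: 560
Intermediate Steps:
j(D, Q) = 4 + D
l = 5/3 (l = 5*(⅓) = 5/3 ≈ 1.6667)
v(q, F) = -160/3 - 40*q/3 (v(q, F) = ((4 + q)*(5/3))*(-5 - 3) = (20/3 + 5*q/3)*(-8) = -160/3 - 40*q/3)
v(2, 10)*z(1) = (-160/3 - 40/3*2)*(-7) = (-160/3 - 80/3)*(-7) = -80*(-7) = 560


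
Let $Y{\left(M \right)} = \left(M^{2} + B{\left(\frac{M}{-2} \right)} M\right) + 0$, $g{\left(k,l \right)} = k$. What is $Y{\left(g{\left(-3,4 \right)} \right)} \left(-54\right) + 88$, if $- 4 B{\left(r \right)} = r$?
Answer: $- \frac{1835}{4} \approx -458.75$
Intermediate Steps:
$B{\left(r \right)} = - \frac{r}{4}$
$Y{\left(M \right)} = \frac{9 M^{2}}{8}$ ($Y{\left(M \right)} = \left(M^{2} + - \frac{M \frac{1}{-2}}{4} M\right) + 0 = \left(M^{2} + - \frac{M \left(- \frac{1}{2}\right)}{4} M\right) + 0 = \left(M^{2} + - \frac{\left(- \frac{1}{2}\right) M}{4} M\right) + 0 = \left(M^{2} + \frac{M}{8} M\right) + 0 = \left(M^{2} + \frac{M^{2}}{8}\right) + 0 = \frac{9 M^{2}}{8} + 0 = \frac{9 M^{2}}{8}$)
$Y{\left(g{\left(-3,4 \right)} \right)} \left(-54\right) + 88 = \frac{9 \left(-3\right)^{2}}{8} \left(-54\right) + 88 = \frac{9}{8} \cdot 9 \left(-54\right) + 88 = \frac{81}{8} \left(-54\right) + 88 = - \frac{2187}{4} + 88 = - \frac{1835}{4}$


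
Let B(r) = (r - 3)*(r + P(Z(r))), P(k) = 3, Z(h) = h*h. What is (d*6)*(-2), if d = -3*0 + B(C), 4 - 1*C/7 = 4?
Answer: 108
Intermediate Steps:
Z(h) = h**2
C = 0 (C = 28 - 7*4 = 28 - 28 = 0)
B(r) = (-3 + r)*(3 + r) (B(r) = (r - 3)*(r + 3) = (-3 + r)*(3 + r))
d = -9 (d = -3*0 + (-9 + 0**2) = 0 + (-9 + 0) = 0 - 9 = -9)
(d*6)*(-2) = -9*6*(-2) = -54*(-2) = 108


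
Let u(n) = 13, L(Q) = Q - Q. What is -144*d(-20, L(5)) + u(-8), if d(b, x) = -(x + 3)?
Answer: 445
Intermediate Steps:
L(Q) = 0
d(b, x) = -3 - x (d(b, x) = -(3 + x) = -3 - x)
-144*d(-20, L(5)) + u(-8) = -144*(-3 - 1*0) + 13 = -144*(-3 + 0) + 13 = -144*(-3) + 13 = 432 + 13 = 445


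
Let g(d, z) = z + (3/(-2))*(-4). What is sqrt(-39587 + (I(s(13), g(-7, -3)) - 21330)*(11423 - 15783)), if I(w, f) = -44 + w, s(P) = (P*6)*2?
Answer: sqrt(92470893) ≈ 9616.2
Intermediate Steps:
g(d, z) = 6 + z (g(d, z) = z + (3*(-1/2))*(-4) = z - 3/2*(-4) = z + 6 = 6 + z)
s(P) = 12*P (s(P) = (6*P)*2 = 12*P)
sqrt(-39587 + (I(s(13), g(-7, -3)) - 21330)*(11423 - 15783)) = sqrt(-39587 + ((-44 + 12*13) - 21330)*(11423 - 15783)) = sqrt(-39587 + ((-44 + 156) - 21330)*(-4360)) = sqrt(-39587 + (112 - 21330)*(-4360)) = sqrt(-39587 - 21218*(-4360)) = sqrt(-39587 + 92510480) = sqrt(92470893)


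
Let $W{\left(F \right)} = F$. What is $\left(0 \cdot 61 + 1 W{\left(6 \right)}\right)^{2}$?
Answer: $36$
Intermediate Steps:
$\left(0 \cdot 61 + 1 W{\left(6 \right)}\right)^{2} = \left(0 \cdot 61 + 1 \cdot 6\right)^{2} = \left(0 + 6\right)^{2} = 6^{2} = 36$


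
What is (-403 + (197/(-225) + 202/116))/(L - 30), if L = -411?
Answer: 107099/117450 ≈ 0.91187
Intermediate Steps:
(-403 + (197/(-225) + 202/116))/(L - 30) = (-403 + (197/(-225) + 202/116))/(-411 - 30) = (-403 + (197*(-1/225) + 202*(1/116)))/(-441) = (-403 + (-197/225 + 101/58))*(-1/441) = (-403 + 11299/13050)*(-1/441) = -5247851/13050*(-1/441) = 107099/117450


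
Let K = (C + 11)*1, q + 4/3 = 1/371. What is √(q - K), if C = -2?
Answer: I*√12797274/1113 ≈ 3.2141*I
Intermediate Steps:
q = -1481/1113 (q = -4/3 + 1/371 = -1481/1113 ≈ -1.3306)
K = 9 (K = (-2 + 11)*1 = 9*1 = 9)
√(q - K) = √(-1481/1113 - 1*9) = √(-1481/1113 - 9) = √(-11498/1113) = I*√12797274/1113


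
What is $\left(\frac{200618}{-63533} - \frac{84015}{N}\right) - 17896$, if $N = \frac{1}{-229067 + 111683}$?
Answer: $\frac{626562373625894}{63533} \approx 9.862 \cdot 10^{9}$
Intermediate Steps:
$N = - \frac{1}{117384}$ ($N = \frac{1}{-117384} = - \frac{1}{117384} \approx -8.519 \cdot 10^{-6}$)
$\left(\frac{200618}{-63533} - \frac{84015}{N}\right) - 17896 = \left(\frac{200618}{-63533} - \frac{84015}{- \frac{1}{117384}}\right) - 17896 = \left(200618 \left(- \frac{1}{63533}\right) - -9862016760\right) - 17896 = \left(- \frac{200618}{63533} + 9862016760\right) - 17896 = \frac{626563510612462}{63533} - 17896 = \frac{626562373625894}{63533}$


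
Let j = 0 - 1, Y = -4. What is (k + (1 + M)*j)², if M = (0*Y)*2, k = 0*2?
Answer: 1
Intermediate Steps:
j = -1
k = 0
M = 0 (M = (0*(-4))*2 = 0*2 = 0)
(k + (1 + M)*j)² = (0 + (1 + 0)*(-1))² = (0 + 1*(-1))² = (0 - 1)² = (-1)² = 1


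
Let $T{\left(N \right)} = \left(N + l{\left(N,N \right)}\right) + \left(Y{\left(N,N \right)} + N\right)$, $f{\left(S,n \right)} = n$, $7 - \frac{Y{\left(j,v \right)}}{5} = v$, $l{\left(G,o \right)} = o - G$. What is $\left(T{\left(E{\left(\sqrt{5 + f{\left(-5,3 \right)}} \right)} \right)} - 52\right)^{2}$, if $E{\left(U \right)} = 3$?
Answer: $676$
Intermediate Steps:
$Y{\left(j,v \right)} = 35 - 5 v$
$T{\left(N \right)} = 35 - 3 N$ ($T{\left(N \right)} = \left(N + \left(N - N\right)\right) - \left(-35 + 4 N\right) = \left(N + 0\right) - \left(-35 + 4 N\right) = N - \left(-35 + 4 N\right) = 35 - 3 N$)
$\left(T{\left(E{\left(\sqrt{5 + f{\left(-5,3 \right)}} \right)} \right)} - 52\right)^{2} = \left(\left(35 - 9\right) - 52\right)^{2} = \left(26 - 52\right)^{2} = \left(-26\right)^{2} = 676$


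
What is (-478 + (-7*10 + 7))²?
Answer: 292681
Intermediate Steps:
(-478 + (-7*10 + 7))² = (-478 + (-70 + 7))² = (-478 - 63)² = (-541)² = 292681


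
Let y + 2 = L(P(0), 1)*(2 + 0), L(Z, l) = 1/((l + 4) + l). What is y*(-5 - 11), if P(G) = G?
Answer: 80/3 ≈ 26.667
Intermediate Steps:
L(Z, l) = 1/(4 + 2*l) (L(Z, l) = 1/((4 + l) + l) = 1/(4 + 2*l))
y = -5/3 (y = -2 + (1/(2*(2 + 1)))*(2 + 0) = -2 + ((½)/3)*2 = -2 + ((½)*(⅓))*2 = -2 + (⅙)*2 = -2 + ⅓ = -5/3 ≈ -1.6667)
y*(-5 - 11) = -5*(-5 - 11)/3 = -5/3*(-16) = 80/3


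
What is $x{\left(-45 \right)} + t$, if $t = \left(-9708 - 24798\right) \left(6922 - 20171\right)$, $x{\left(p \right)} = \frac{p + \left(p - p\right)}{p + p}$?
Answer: $\frac{914339989}{2} \approx 4.5717 \cdot 10^{8}$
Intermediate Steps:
$x{\left(p \right)} = \frac{1}{2}$ ($x{\left(p \right)} = \frac{p + 0}{2 p} = p \frac{1}{2 p} = \frac{1}{2}$)
$t = 457169994$ ($t = \left(-34506\right) \left(-13249\right) = 457169994$)
$x{\left(-45 \right)} + t = \frac{1}{2} + 457169994 = \frac{914339989}{2}$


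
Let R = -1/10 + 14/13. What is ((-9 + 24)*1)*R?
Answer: 381/26 ≈ 14.654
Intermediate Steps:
R = 127/130 (R = -1*⅒ + 14*(1/13) = -⅒ + 14/13 = 127/130 ≈ 0.97692)
((-9 + 24)*1)*R = ((-9 + 24)*1)*(127/130) = (15*1)*(127/130) = 15*(127/130) = 381/26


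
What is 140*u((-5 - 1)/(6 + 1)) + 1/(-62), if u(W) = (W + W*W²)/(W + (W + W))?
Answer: 105379/1302 ≈ 80.936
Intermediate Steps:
u(W) = (W + W³)/(3*W) (u(W) = (W + W³)/(W + 2*W) = (W + W³)/((3*W)) = (W + W³)*(1/(3*W)) = (W + W³)/(3*W))
140*u((-5 - 1)/(6 + 1)) + 1/(-62) = 140*(⅓ + ((-5 - 1)/(6 + 1))²/3) + 1/(-62) = 140*(⅓ + (-6/7)²/3) - 1/62 = 140*(⅓ + (⅓)*(36/49)) - 1/62 = 140*(⅓ + 12/49) - 1/62 = 140*(85/147) - 1/62 = 1700/21 - 1/62 = 105379/1302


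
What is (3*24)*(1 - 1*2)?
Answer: -72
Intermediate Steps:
(3*24)*(1 - 1*2) = 72*(1 - 2) = 72*(-1) = -72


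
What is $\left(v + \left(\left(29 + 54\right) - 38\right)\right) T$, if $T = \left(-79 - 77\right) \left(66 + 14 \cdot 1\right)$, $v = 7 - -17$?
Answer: $-861120$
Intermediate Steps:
$v = 24$ ($v = 7 + 17 = 24$)
$T = -12480$ ($T = - 156 \left(66 + 14\right) = \left(-156\right) 80 = -12480$)
$\left(v + \left(\left(29 + 54\right) - 38\right)\right) T = \left(24 + \left(\left(29 + 54\right) - 38\right)\right) \left(-12480\right) = \left(24 + \left(83 - 38\right)\right) \left(-12480\right) = \left(24 + 45\right) \left(-12480\right) = 69 \left(-12480\right) = -861120$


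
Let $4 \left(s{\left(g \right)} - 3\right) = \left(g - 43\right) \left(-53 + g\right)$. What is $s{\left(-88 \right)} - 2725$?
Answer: $\frac{7583}{4} \approx 1895.8$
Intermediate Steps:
$s{\left(g \right)} = 3 + \frac{\left(-53 + g\right) \left(-43 + g\right)}{4}$ ($s{\left(g \right)} = 3 + \frac{\left(g - 43\right) \left(-53 + g\right)}{4} = 3 + \frac{\left(-43 + g\right) \left(-53 + g\right)}{4} = 3 + \frac{\left(-53 + g\right) \left(-43 + g\right)}{4}$)
$s{\left(-88 \right)} - 2725 = \left(\frac{2291}{4} - -2112 + \frac{\left(-88\right)^{2}}{4}\right) - 2725 = \left(\frac{2291}{4} + 2112 + \frac{1}{4} \cdot 7744\right) - 2725 = \left(\frac{2291}{4} + 2112 + 1936\right) - 2725 = \frac{18483}{4} - 2725 = \frac{7583}{4}$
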